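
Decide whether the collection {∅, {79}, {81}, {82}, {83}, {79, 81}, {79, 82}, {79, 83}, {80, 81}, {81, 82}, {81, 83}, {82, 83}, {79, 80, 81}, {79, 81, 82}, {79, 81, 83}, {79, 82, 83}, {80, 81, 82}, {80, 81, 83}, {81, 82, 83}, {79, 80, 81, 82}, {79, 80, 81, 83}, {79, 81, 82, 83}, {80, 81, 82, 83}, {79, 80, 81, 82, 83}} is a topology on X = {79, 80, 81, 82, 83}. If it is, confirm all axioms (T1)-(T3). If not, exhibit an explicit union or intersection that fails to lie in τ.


τ IS a topology on X.

Axiom (T1): ∅ ∈ τ? Yes; X ∈ τ? Yes.
Axiom (T2/T3): check pairwise unions and intersections of members of τ.
All pairwise intersections and unions checked — each lies in τ. Therefore τ satisfies (T1), (T2), (T3): it IS a topology on X.


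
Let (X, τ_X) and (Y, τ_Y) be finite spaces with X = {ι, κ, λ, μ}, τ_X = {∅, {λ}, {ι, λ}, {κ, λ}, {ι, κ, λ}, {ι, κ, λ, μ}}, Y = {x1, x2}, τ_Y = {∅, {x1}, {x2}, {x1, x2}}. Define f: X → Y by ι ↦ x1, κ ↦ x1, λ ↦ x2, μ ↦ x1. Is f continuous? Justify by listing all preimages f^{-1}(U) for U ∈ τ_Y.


f is NOT continuous.

Compute f^{-1}(U) for each U ∈ τ_Y:
  U = ∅: f^{-1}(U) = ∅ ∈ τ_X ✓.
  U = {x1}: f^{-1}(U) = {ι, κ, μ} ∉ τ_X ✗.
  U = {x2}: f^{-1}(U) = {λ} ∈ τ_X ✓.
  U = {x1, x2}: f^{-1}(U) = {ι, κ, λ, μ} ∈ τ_X ✓.
Found U = {x1} with f^{-1}(U) = {ι, κ, μ} not in τ_X. Therefore f is NOT continuous.


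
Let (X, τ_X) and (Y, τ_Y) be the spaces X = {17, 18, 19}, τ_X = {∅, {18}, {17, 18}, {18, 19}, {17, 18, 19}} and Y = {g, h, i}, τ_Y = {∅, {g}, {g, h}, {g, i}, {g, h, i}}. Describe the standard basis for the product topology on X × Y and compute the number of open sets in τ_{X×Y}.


Basis B = {∅ × ∅, {18} × {g}, {17, 18} × {g}, {18} × {g, h}, {18} × {g, i}, {18, 19} × {g}, {17, 18, 19} × {g}, {18} × {g, h, i}, {17, 18} × {g, h}, {17, 18} × {g, i}, {18, 19} × {g, h}, {18, 19} × {g, i}, {17, 18} × {g, h, i}, {17, 18, 19} × {g, h}, {17, 18, 19} × {g, i}, {18, 19} × {g, h, i}, {17, 18, 19} × {g, h, i}}; |τ_{X×Y}| = 48.

Enumerate products U × V with U ∈ τ_X, V ∈ τ_Y (deduplicated):
  ∅ × ∅ = {} (∅)
  {18} × {g} = {(18,g)}
  {17, 18} × {g} = {(17,g), (18,g)}
  {18} × {g, h} = {(18,g), (18,h)}
  {18} × {g, i} = {(18,g), (18,i)}
  {18, 19} × {g} = {(18,g), (19,g)}
  {17, 18, 19} × {g} = {(17,g), (18,g), (19,g)}
  {18} × {g, h, i} = {(18,g), (18,h), (18,i)}
  {17, 18} × {g, h} = {(17,g), (17,h), (18,g), (18,h)}
  {17, 18} × {g, i} = {(17,g), (17,i), (18,g), (18,i)}
  {18, 19} × {g, h} = {(18,g), (18,h), (19,g), (19,h)}
  {18, 19} × {g, i} = {(18,g), (18,i), (19,g), (19,i)}
  {17, 18} × {g, h, i} = {(17,g), (17,h), (17,i), (18,g), (18,h), (18,i)}
  {17, 18, 19} × {g, h} = {(17,g), (17,h), (18,g), (18,h), (19,g), (19,h)}
  {17, 18, 19} × {g, i} = {(17,g), (17,i), (18,g), (18,i), (19,g), (19,i)}
  {18, 19} × {g, h, i} = {(18,g), (18,h), (18,i), (19,g), (19,h), (19,i)}
  {17, 18, 19} × {g, h, i} = {(17,g), (17,h), (17,i), (18,g), (18,h), (18,i), (19,g), (19,h), (19,i)}
These 17 distinct sets form the basis B.
Close under arbitrary unions to get τ_{X×Y}; counting gives |τ_{X×Y}| = 48.


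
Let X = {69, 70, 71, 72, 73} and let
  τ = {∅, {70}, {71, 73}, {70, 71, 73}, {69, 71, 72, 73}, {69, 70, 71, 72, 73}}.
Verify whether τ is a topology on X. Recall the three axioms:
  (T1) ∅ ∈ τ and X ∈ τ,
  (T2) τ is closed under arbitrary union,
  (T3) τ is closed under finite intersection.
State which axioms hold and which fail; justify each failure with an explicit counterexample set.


τ IS a topology on X.

Axiom (T1): ∅ ∈ τ? Yes; X ∈ τ? Yes.
Axiom (T2/T3): check pairwise unions and intersections of members of τ.
All pairwise intersections and unions checked — each lies in τ. Therefore τ satisfies (T1), (T2), (T3): it IS a topology on X.


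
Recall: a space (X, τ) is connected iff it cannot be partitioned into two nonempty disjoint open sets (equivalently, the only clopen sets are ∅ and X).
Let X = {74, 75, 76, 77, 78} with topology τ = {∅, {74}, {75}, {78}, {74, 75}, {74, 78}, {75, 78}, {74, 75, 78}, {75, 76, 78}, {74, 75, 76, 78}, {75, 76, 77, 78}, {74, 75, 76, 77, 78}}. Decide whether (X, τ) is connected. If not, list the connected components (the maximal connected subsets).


(X, τ) is disconnected; components = [{74}, {75, 76, 77, 78}].

Find clopen sets (U ∈ τ with X ∖ U ∈ τ):
  U = ∅, X ∖ U = {74, 75, 76, 77, 78} — both open, so U is clopen.
  U = {74}, X ∖ U = {75, 76, 77, 78} — both open, so U is clopen.
  U = {75, 76, 77, 78}, X ∖ U = {74} — both open, so U is clopen.
  U = {74, 75, 76, 77, 78}, X ∖ U = ∅ — both open, so U is clopen.
Nontrivial clopen(s) exist: e.g. {74}. So (X, τ) is disconnected.
Compute connected components by grouping points that agree on all clopens:
  component: {74}
  component: {75, 76, 77, 78}


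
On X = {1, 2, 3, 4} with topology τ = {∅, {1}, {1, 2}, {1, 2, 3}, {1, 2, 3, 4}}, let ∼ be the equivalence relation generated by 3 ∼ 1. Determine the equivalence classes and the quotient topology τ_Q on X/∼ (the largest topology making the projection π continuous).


X/∼ = {[1=3], [2], [4]}; |τ_Q| = 3.

Equivalence classes: [1=3], [2], [4].
Quotient map π: X → X/∼ sends 1 ↦ [1=3], 2 ↦ [2], 3 ↦ [1=3], 4 ↦ [4].
For each subset V ⊆ X/∼, compute π^{-1}(V) ⊆ X and check whether π^{-1}(V) ∈ τ. V is open in τ_Q iff π^{-1}(V) ∈ τ.
  V = {}: π^{-1}(V) = ∅ ∈ τ ✓.
  V = {[1=3]}: π^{-1}(V) = {1, 3} ∉ τ ✗.
  V = {[2]}: π^{-1}(V) = {2} ∉ τ ✗.
  V = {[1=3], [2]}: π^{-1}(V) = {1, 2, 3} ∈ τ ✓.
  V = {[4]}: π^{-1}(V) = {4} ∉ τ ✗.
  V = {[1=3], [4]}: π^{-1}(V) = {1, 3, 4} ∉ τ ✗.
  V = {[2], [4]}: π^{-1}(V) = {2, 4} ∉ τ ✗.
  V = {[1=3], [2], [4]}: π^{-1}(V) = {1, 2, 3, 4} ∈ τ ✓.
Open sets in the quotient: τ_Q = {{}, {[1=3], [2]}, {[1=3], [2], [4]}} (3 elements).


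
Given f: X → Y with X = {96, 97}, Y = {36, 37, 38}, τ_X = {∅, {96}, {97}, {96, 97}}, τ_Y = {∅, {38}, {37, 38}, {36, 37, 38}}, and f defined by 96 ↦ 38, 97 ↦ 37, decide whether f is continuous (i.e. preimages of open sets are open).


f IS continuous.

Compute f^{-1}(U) for each U ∈ τ_Y:
  U = ∅: f^{-1}(U) = ∅ ∈ τ_X ✓.
  U = {38}: f^{-1}(U) = {96} ∈ τ_X ✓.
  U = {37, 38}: f^{-1}(U) = {96, 97} ∈ τ_X ✓.
  U = {36, 37, 38}: f^{-1}(U) = {96, 97} ∈ τ_X ✓.
Every preimage lies in τ_X, so f IS continuous.


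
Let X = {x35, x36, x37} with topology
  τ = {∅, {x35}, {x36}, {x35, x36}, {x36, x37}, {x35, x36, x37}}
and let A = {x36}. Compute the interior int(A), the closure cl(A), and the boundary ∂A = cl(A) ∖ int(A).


int(A) = {x36}, cl(A) = {x36, x37}, ∂A = {x37}.

Closed sets in (X, τ) are complements of opens:
  closed(X, τ) = {∅, {x35}, {x37}, {x35, x37}, {x36, x37}, {x35, x36, x37}}.
int(A) = ⋃ {U ∈ τ : U ⊆ A}. Opens contained in A: ∅, {x36}.
Taking the union of these: int(A) = {x36}.
cl(A) = ⋂ {C closed : A ⊆ C}. Closed sets containing A: {x36, x37}, {x35, x36, x37}.
Intersecting these: cl(A) = {x36, x37}.
∂A = cl(A) ∖ int(A) = {x36, x37} ∖ {x36} = {x37}.


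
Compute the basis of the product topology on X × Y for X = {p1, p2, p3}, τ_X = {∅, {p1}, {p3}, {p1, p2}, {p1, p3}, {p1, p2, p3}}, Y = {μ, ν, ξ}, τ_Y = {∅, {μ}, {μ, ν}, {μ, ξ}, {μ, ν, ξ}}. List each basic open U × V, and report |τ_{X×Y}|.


Basis B = {∅ × ∅, {p1} × {μ}, {p3} × {μ}, {p1} × {μ, ν}, {p1} × {μ, ξ}, {p1, p2} × {μ}, {p1, p3} × {μ}, {p3} × {μ, ν}, {p3} × {μ, ξ}, {p1} × {μ, ν, ξ}, {p1, p2, p3} × {μ}, {p3} × {μ, ν, ξ}, {p1, p2} × {μ, ν}, {p1, p3} × {μ, ν}, {p1, p2} × {μ, ξ}, {p1, p3} × {μ, ξ}, {p1, p2} × {μ, ν, ξ}, {p1, p3} × {μ, ν, ξ}, {p1, p2, p3} × {μ, ν}, {p1, p2, p3} × {μ, ξ}, {p1, p2, p3} × {μ, ν, ξ}}; |τ_{X×Y}| = 70.

Enumerate products U × V with U ∈ τ_X, V ∈ τ_Y (deduplicated):
  ∅ × ∅ = {} (∅)
  {p1} × {μ} = {(p1,μ)}
  {p3} × {μ} = {(p3,μ)}
  {p1} × {μ, ν} = {(p1,μ), (p1,ν)}
  {p1} × {μ, ξ} = {(p1,μ), (p1,ξ)}
  {p1, p2} × {μ} = {(p1,μ), (p2,μ)}
  {p1, p3} × {μ} = {(p1,μ), (p3,μ)}
  {p3} × {μ, ν} = {(p3,μ), (p3,ν)}
  {p3} × {μ, ξ} = {(p3,μ), (p3,ξ)}
  {p1} × {μ, ν, ξ} = {(p1,μ), (p1,ν), (p1,ξ)}
  {p1, p2, p3} × {μ} = {(p1,μ), (p2,μ), (p3,μ)}
  {p3} × {μ, ν, ξ} = {(p3,μ), (p3,ν), (p3,ξ)}
  {p1, p2} × {μ, ν} = {(p1,μ), (p1,ν), (p2,μ), (p2,ν)}
  {p1, p3} × {μ, ν} = {(p1,μ), (p1,ν), (p3,μ), (p3,ν)}
  {p1, p2} × {μ, ξ} = {(p1,μ), (p1,ξ), (p2,μ), (p2,ξ)}
  {p1, p3} × {μ, ξ} = {(p1,μ), (p1,ξ), (p3,μ), (p3,ξ)}
  {p1, p2} × {μ, ν, ξ} = {(p1,μ), (p1,ν), (p1,ξ), (p2,μ), (p2,ν), (p2,ξ)}
  {p1, p3} × {μ, ν, ξ} = {(p1,μ), (p1,ν), (p1,ξ), (p3,μ), (p3,ν), (p3,ξ)}
  {p1, p2, p3} × {μ, ν} = {(p1,μ), (p1,ν), (p2,μ), (p2,ν), (p3,μ), (p3,ν)}
  {p1, p2, p3} × {μ, ξ} = {(p1,μ), (p1,ξ), (p2,μ), (p2,ξ), (p3,μ), (p3,ξ)}
  {p1, p2, p3} × {μ, ν, ξ} = {(p1,μ), (p1,ν), (p1,ξ), (p2,μ), (p2,ν), (p2,ξ), (p3,μ), (p3,ν), (p3,ξ)}
These 21 distinct sets form the basis B.
Close under arbitrary unions to get τ_{X×Y}; counting gives |τ_{X×Y}| = 70.


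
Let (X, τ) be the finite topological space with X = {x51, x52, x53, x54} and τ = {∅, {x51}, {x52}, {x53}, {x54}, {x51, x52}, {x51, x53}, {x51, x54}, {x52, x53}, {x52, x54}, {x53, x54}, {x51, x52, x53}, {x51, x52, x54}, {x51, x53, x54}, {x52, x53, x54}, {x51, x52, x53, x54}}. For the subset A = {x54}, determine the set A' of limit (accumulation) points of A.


A' = ∅

For each x ∈ X, list the open sets U ∈ τ with x ∈ U, then check whether U ∩ (A ∖ {x}) ≠ ∅ for every such U.
  x = x51: open {x51} ∋ x has {x51} ∩ (A ∖ {x51}) = ∅, so x is NOT a limit point.
  x = x52: open {x52} ∋ x has {x52} ∩ (A ∖ {x52}) = ∅, so x is NOT a limit point.
  x = x53: open {x53} ∋ x has {x53} ∩ (A ∖ {x53}) = ∅, so x is NOT a limit point.
  x = x54: open {x54} ∋ x has {x54} ∩ (A ∖ {x54}) = ∅, so x is NOT a limit point.
Collecting: A' = ∅.


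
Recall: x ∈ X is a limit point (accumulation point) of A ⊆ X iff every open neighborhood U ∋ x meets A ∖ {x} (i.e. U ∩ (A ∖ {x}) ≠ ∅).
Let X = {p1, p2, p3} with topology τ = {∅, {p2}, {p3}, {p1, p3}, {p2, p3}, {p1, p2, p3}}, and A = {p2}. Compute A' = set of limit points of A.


A' = ∅

For each x ∈ X, list the open sets U ∈ τ with x ∈ U, then check whether U ∩ (A ∖ {x}) ≠ ∅ for every such U.
  x = p1: open {p1, p3} ∋ x has {p1, p3} ∩ (A ∖ {p1}) = ∅, so x is NOT a limit point.
  x = p2: open {p2} ∋ x has {p2} ∩ (A ∖ {p2}) = ∅, so x is NOT a limit point.
  x = p3: open {p3} ∋ x has {p3} ∩ (A ∖ {p3}) = ∅, so x is NOT a limit point.
Collecting: A' = ∅.


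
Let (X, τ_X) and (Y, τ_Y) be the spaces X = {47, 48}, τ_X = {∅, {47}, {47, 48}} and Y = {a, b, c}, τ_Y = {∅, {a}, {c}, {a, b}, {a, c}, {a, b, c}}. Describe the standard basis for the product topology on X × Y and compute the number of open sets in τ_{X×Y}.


Basis B = {∅ × ∅, {47} × {a}, {47} × {c}, {47} × {a, b}, {47} × {a, c}, {47, 48} × {a}, {47, 48} × {c}, {47} × {a, b, c}, {47, 48} × {a, b}, {47, 48} × {a, c}, {47, 48} × {a, b, c}}; |τ_{X×Y}| = 18.

Enumerate products U × V with U ∈ τ_X, V ∈ τ_Y (deduplicated):
  ∅ × ∅ = {} (∅)
  {47} × {a} = {(47,a)}
  {47} × {c} = {(47,c)}
  {47} × {a, b} = {(47,a), (47,b)}
  {47} × {a, c} = {(47,a), (47,c)}
  {47, 48} × {a} = {(47,a), (48,a)}
  {47, 48} × {c} = {(47,c), (48,c)}
  {47} × {a, b, c} = {(47,a), (47,b), (47,c)}
  {47, 48} × {a, b} = {(47,a), (47,b), (48,a), (48,b)}
  {47, 48} × {a, c} = {(47,a), (47,c), (48,a), (48,c)}
  {47, 48} × {a, b, c} = {(47,a), (47,b), (47,c), (48,a), (48,b), (48,c)}
These 11 distinct sets form the basis B.
Close under arbitrary unions to get τ_{X×Y}; counting gives |τ_{X×Y}| = 18.


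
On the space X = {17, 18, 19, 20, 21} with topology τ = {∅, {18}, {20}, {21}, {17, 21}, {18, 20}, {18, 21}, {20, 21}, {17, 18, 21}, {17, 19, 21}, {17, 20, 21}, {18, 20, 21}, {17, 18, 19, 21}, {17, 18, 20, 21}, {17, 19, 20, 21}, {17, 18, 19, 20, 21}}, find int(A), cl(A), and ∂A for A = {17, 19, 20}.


int(A) = {20}, cl(A) = {17, 19, 20}, ∂A = {17, 19}.

Closed sets in (X, τ) are complements of opens:
  closed(X, τ) = {∅, {18}, {19}, {20}, {17, 19}, {18, 19}, {18, 20}, {19, 20}, {17, 18, 19}, {17, 19, 20}, {17, 19, 21}, {18, 19, 20}, {17, 18, 19, 20}, {17, 18, 19, 21}, {17, 19, 20, 21}, {17, 18, 19, 20, 21}}.
int(A) = ⋃ {U ∈ τ : U ⊆ A}. Opens contained in A: ∅, {20}.
Taking the union of these: int(A) = {20}.
cl(A) = ⋂ {C closed : A ⊆ C}. Closed sets containing A: {17, 19, 20}, {17, 18, 19, 20}, {17, 19, 20, 21}, {17, 18, 19, 20, 21}.
Intersecting these: cl(A) = {17, 19, 20}.
∂A = cl(A) ∖ int(A) = {17, 19, 20} ∖ {20} = {17, 19}.


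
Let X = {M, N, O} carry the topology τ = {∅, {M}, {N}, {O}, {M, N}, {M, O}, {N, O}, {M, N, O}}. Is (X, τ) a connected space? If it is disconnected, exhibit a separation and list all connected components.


(X, τ) is disconnected; components = [{M}, {N}, {O}].

Find clopen sets (U ∈ τ with X ∖ U ∈ τ):
  U = ∅, X ∖ U = {M, N, O} — both open, so U is clopen.
  U = {M}, X ∖ U = {N, O} — both open, so U is clopen.
  U = {N}, X ∖ U = {M, O} — both open, so U is clopen.
  U = {O}, X ∖ U = {M, N} — both open, so U is clopen.
  U = {M, N}, X ∖ U = {O} — both open, so U is clopen.
  U = {M, O}, X ∖ U = {N} — both open, so U is clopen.
  U = {N, O}, X ∖ U = {M} — both open, so U is clopen.
  U = {M, N, O}, X ∖ U = ∅ — both open, so U is clopen.
Nontrivial clopen(s) exist: e.g. {O}. So (X, τ) is disconnected.
Compute connected components by grouping points that agree on all clopens:
  component: {M}
  component: {N}
  component: {O}


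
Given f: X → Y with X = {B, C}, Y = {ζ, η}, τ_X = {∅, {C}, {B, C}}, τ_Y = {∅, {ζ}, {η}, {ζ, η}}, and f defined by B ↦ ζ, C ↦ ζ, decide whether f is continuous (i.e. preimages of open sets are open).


f IS continuous.

Compute f^{-1}(U) for each U ∈ τ_Y:
  U = ∅: f^{-1}(U) = ∅ ∈ τ_X ✓.
  U = {ζ}: f^{-1}(U) = {B, C} ∈ τ_X ✓.
  U = {η}: f^{-1}(U) = ∅ ∈ τ_X ✓.
  U = {ζ, η}: f^{-1}(U) = {B, C} ∈ τ_X ✓.
Every preimage lies in τ_X, so f IS continuous.


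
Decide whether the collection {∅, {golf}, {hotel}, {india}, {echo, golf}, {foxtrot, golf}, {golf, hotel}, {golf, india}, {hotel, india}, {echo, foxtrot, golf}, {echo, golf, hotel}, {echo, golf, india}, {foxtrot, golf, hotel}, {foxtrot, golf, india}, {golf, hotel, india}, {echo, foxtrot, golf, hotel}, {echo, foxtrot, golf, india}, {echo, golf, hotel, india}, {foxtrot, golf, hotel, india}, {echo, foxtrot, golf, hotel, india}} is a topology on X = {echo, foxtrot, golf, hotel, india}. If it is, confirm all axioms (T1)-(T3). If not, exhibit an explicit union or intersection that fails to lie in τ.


τ IS a topology on X.

Axiom (T1): ∅ ∈ τ? Yes; X ∈ τ? Yes.
Axiom (T2/T3): check pairwise unions and intersections of members of τ.
All pairwise intersections and unions checked — each lies in τ. Therefore τ satisfies (T1), (T2), (T3): it IS a topology on X.


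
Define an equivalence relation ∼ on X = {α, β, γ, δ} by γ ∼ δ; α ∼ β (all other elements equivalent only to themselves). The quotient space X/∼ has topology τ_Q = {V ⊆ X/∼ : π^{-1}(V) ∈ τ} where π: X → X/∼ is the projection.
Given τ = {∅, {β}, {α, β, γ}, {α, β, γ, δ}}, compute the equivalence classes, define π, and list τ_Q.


X/∼ = {[α=β], [γ=δ]}; |τ_Q| = 2.

Equivalence classes: [α=β], [γ=δ].
Quotient map π: X → X/∼ sends α ↦ [α=β], β ↦ [α=β], γ ↦ [γ=δ], δ ↦ [γ=δ].
For each subset V ⊆ X/∼, compute π^{-1}(V) ⊆ X and check whether π^{-1}(V) ∈ τ. V is open in τ_Q iff π^{-1}(V) ∈ τ.
  V = {}: π^{-1}(V) = ∅ ∈ τ ✓.
  V = {[α=β]}: π^{-1}(V) = {α, β} ∉ τ ✗.
  V = {[γ=δ]}: π^{-1}(V) = {γ, δ} ∉ τ ✗.
  V = {[α=β], [γ=δ]}: π^{-1}(V) = {α, β, γ, δ} ∈ τ ✓.
Open sets in the quotient: τ_Q = {{}, {[α=β], [γ=δ]}} (2 elements).


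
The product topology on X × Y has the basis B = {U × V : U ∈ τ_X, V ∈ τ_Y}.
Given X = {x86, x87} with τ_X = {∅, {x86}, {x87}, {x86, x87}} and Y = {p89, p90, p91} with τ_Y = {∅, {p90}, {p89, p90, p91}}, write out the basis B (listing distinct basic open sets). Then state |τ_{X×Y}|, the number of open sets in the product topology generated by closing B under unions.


Basis B = {∅ × ∅, {x86} × {p90}, {x87} × {p90}, {x86, x87} × {p90}, {x86} × {p89, p90, p91}, {x87} × {p89, p90, p91}, {x86, x87} × {p89, p90, p91}}; |τ_{X×Y}| = 9.

Enumerate products U × V with U ∈ τ_X, V ∈ τ_Y (deduplicated):
  ∅ × ∅ = {} (∅)
  {x86} × {p90} = {(x86,p90)}
  {x87} × {p90} = {(x87,p90)}
  {x86, x87} × {p90} = {(x86,p90), (x87,p90)}
  {x86} × {p89, p90, p91} = {(x86,p89), (x86,p90), (x86,p91)}
  {x87} × {p89, p90, p91} = {(x87,p89), (x87,p90), (x87,p91)}
  {x86, x87} × {p89, p90, p91} = {(x86,p89), (x86,p90), (x86,p91), (x87,p89), (x87,p90), (x87,p91)}
These 7 distinct sets form the basis B.
Close under arbitrary unions to get τ_{X×Y}; counting gives |τ_{X×Y}| = 9.


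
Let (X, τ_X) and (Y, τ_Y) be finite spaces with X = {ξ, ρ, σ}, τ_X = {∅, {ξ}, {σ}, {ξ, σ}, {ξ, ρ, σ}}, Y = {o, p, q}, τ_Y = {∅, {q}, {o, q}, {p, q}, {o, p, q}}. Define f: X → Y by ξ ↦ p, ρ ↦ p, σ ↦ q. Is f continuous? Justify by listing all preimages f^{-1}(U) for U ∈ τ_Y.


f IS continuous.

Compute f^{-1}(U) for each U ∈ τ_Y:
  U = ∅: f^{-1}(U) = ∅ ∈ τ_X ✓.
  U = {q}: f^{-1}(U) = {σ} ∈ τ_X ✓.
  U = {o, q}: f^{-1}(U) = {σ} ∈ τ_X ✓.
  U = {p, q}: f^{-1}(U) = {ξ, ρ, σ} ∈ τ_X ✓.
  U = {o, p, q}: f^{-1}(U) = {ξ, ρ, σ} ∈ τ_X ✓.
Every preimage lies in τ_X, so f IS continuous.


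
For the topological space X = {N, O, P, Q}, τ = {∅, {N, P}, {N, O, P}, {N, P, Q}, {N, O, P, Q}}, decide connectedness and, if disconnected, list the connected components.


(X, τ) is connected.

Find clopen sets (U ∈ τ with X ∖ U ∈ τ):
  U = ∅, X ∖ U = {N, O, P, Q} — both open, so U is clopen.
  U = {N, O, P, Q}, X ∖ U = ∅ — both open, so U is clopen.
Only trivial clopens (∅ and X) exist, so (X, τ) is connected.
Compute connected components by grouping points that agree on all clopens:
  component: {N, O, P, Q}


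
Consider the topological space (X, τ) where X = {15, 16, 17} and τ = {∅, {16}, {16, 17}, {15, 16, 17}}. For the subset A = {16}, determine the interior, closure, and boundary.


int(A) = {16}, cl(A) = {15, 16, 17}, ∂A = {15, 17}.

Closed sets in (X, τ) are complements of opens:
  closed(X, τ) = {∅, {15}, {15, 17}, {15, 16, 17}}.
int(A) = ⋃ {U ∈ τ : U ⊆ A}. Opens contained in A: ∅, {16}.
Taking the union of these: int(A) = {16}.
cl(A) = ⋂ {C closed : A ⊆ C}. Closed sets containing A: {15, 16, 17}.
Intersecting these: cl(A) = {15, 16, 17}.
∂A = cl(A) ∖ int(A) = {15, 16, 17} ∖ {16} = {15, 17}.


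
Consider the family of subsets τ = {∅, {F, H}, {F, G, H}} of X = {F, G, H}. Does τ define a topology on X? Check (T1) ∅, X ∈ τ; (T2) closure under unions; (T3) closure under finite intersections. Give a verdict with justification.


τ IS a topology on X.

Axiom (T1): ∅ ∈ τ? Yes; X ∈ τ? Yes.
Axiom (T2/T3): check pairwise unions and intersections of members of τ.
All pairwise intersections and unions checked — each lies in τ. Therefore τ satisfies (T1), (T2), (T3): it IS a topology on X.


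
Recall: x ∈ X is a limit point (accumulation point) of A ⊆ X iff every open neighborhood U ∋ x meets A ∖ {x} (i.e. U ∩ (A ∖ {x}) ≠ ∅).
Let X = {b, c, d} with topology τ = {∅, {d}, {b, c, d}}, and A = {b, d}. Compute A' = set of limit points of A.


A' = {b, c}

For each x ∈ X, list the open sets U ∈ τ with x ∈ U, then check whether U ∩ (A ∖ {x}) ≠ ∅ for every such U.
  x = b: opens ∋ x are {b, c, d}; each meets A ∖ {b}, so x IS a limit point.
  x = c: opens ∋ x are {b, c, d}; each meets A ∖ {c}, so x IS a limit point.
  x = d: open {d} ∋ x has {d} ∩ (A ∖ {d}) = ∅, so x is NOT a limit point.
Collecting: A' = {b, c}.


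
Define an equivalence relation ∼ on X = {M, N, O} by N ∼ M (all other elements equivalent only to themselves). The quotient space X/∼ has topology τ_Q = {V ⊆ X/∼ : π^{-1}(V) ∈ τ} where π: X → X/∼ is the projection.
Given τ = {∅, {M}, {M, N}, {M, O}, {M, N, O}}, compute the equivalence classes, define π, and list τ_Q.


X/∼ = {[M=N], [O]}; |τ_Q| = 3.

Equivalence classes: [M=N], [O].
Quotient map π: X → X/∼ sends M ↦ [M=N], N ↦ [M=N], O ↦ [O].
For each subset V ⊆ X/∼, compute π^{-1}(V) ⊆ X and check whether π^{-1}(V) ∈ τ. V is open in τ_Q iff π^{-1}(V) ∈ τ.
  V = {}: π^{-1}(V) = ∅ ∈ τ ✓.
  V = {[M=N]}: π^{-1}(V) = {M, N} ∈ τ ✓.
  V = {[O]}: π^{-1}(V) = {O} ∉ τ ✗.
  V = {[M=N], [O]}: π^{-1}(V) = {M, N, O} ∈ τ ✓.
Open sets in the quotient: τ_Q = {{}, {[M=N]}, {[M=N], [O]}} (3 elements).


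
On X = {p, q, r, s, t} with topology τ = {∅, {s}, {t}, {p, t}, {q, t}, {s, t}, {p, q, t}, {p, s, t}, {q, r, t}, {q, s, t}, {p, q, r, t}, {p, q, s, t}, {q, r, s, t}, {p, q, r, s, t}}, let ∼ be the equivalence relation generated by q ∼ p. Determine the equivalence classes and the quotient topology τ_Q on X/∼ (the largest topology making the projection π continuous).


X/∼ = {[p=q], [r], [s], [t]}; |τ_Q| = 8.

Equivalence classes: [p=q], [r], [s], [t].
Quotient map π: X → X/∼ sends p ↦ [p=q], q ↦ [p=q], r ↦ [r], s ↦ [s], t ↦ [t].
For each subset V ⊆ X/∼, compute π^{-1}(V) ⊆ X and check whether π^{-1}(V) ∈ τ. V is open in τ_Q iff π^{-1}(V) ∈ τ.
  V = {}: π^{-1}(V) = ∅ ∈ τ ✓.
  V = {[p=q]}: π^{-1}(V) = {p, q} ∉ τ ✗.
  V = {[r]}: π^{-1}(V) = {r} ∉ τ ✗.
  V = {[p=q], [r]}: π^{-1}(V) = {p, q, r} ∉ τ ✗.
  V = {[s]}: π^{-1}(V) = {s} ∈ τ ✓.
  V = {[p=q], [s]}: π^{-1}(V) = {p, q, s} ∉ τ ✗.
  V = {[r], [s]}: π^{-1}(V) = {r, s} ∉ τ ✗.
  V = {[p=q], [r], [s]}: π^{-1}(V) = {p, q, r, s} ∉ τ ✗.
  V = {[t]}: π^{-1}(V) = {t} ∈ τ ✓.
  V = {[p=q], [t]}: π^{-1}(V) = {p, q, t} ∈ τ ✓.
  V = {[r], [t]}: π^{-1}(V) = {r, t} ∉ τ ✗.
  V = {[p=q], [r], [t]}: π^{-1}(V) = {p, q, r, t} ∈ τ ✓.
  V = {[s], [t]}: π^{-1}(V) = {s, t} ∈ τ ✓.
  V = {[p=q], [s], [t]}: π^{-1}(V) = {p, q, s, t} ∈ τ ✓.
  V = {[r], [s], [t]}: π^{-1}(V) = {r, s, t} ∉ τ ✗.
  V = {[p=q], [r], [s], [t]}: π^{-1}(V) = {p, q, r, s, t} ∈ τ ✓.
Open sets in the quotient: τ_Q = {{}, {[s]}, {[t]}, {[p=q], [t]}, {[p=q], [r], [t]}, {[s], [t]}, {[p=q], [s], [t]}, {[p=q], [r], [s], [t]}} (8 elements).


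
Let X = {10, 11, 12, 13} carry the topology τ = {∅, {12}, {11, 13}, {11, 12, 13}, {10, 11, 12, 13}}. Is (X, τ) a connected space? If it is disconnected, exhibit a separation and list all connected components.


(X, τ) is connected.

Find clopen sets (U ∈ τ with X ∖ U ∈ τ):
  U = ∅, X ∖ U = {10, 11, 12, 13} — both open, so U is clopen.
  U = {10, 11, 12, 13}, X ∖ U = ∅ — both open, so U is clopen.
Only trivial clopens (∅ and X) exist, so (X, τ) is connected.
Compute connected components by grouping points that agree on all clopens:
  component: {10, 11, 12, 13}


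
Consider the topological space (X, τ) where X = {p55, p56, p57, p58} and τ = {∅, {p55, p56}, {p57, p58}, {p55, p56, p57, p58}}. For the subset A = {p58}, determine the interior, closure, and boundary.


int(A) = ∅, cl(A) = {p57, p58}, ∂A = {p57, p58}.

Closed sets in (X, τ) are complements of opens:
  closed(X, τ) = {∅, {p55, p56}, {p57, p58}, {p55, p56, p57, p58}}.
int(A) = ⋃ {U ∈ τ : U ⊆ A}. Opens contained in A: ∅.
Taking the union of these: int(A) = ∅.
cl(A) = ⋂ {C closed : A ⊆ C}. Closed sets containing A: {p57, p58}, {p55, p56, p57, p58}.
Intersecting these: cl(A) = {p57, p58}.
∂A = cl(A) ∖ int(A) = {p57, p58} ∖ ∅ = {p57, p58}.


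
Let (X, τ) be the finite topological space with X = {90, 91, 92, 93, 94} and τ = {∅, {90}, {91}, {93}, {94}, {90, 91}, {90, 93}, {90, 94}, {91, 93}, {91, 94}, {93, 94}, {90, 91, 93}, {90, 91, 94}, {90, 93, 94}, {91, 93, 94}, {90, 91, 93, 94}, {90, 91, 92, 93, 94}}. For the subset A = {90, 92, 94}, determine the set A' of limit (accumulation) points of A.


A' = {92}

For each x ∈ X, list the open sets U ∈ τ with x ∈ U, then check whether U ∩ (A ∖ {x}) ≠ ∅ for every such U.
  x = 90: open {90} ∋ x has {90} ∩ (A ∖ {90}) = ∅, so x is NOT a limit point.
  x = 91: open {91} ∋ x has {91} ∩ (A ∖ {91}) = ∅, so x is NOT a limit point.
  x = 92: opens ∋ x are {90, 91, 92, 93, 94}; each meets A ∖ {92}, so x IS a limit point.
  x = 93: open {93} ∋ x has {93} ∩ (A ∖ {93}) = ∅, so x is NOT a limit point.
  x = 94: open {94} ∋ x has {94} ∩ (A ∖ {94}) = ∅, so x is NOT a limit point.
Collecting: A' = {92}.


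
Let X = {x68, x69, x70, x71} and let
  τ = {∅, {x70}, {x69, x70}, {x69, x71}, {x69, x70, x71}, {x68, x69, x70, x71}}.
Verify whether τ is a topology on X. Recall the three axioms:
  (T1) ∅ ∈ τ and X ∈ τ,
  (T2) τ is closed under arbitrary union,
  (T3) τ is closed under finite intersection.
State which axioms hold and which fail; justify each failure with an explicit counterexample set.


τ is NOT a topology on X.

Axiom (T1): ∅ ∈ τ? Yes; X ∈ τ? Yes.
Axiom (T2/T3): check pairwise unions and intersections of members of τ.
Counterexample for (T3): {x69, x70} ∩ {x69, x71} = {x69} ∉ τ. Therefore τ is NOT a topology.


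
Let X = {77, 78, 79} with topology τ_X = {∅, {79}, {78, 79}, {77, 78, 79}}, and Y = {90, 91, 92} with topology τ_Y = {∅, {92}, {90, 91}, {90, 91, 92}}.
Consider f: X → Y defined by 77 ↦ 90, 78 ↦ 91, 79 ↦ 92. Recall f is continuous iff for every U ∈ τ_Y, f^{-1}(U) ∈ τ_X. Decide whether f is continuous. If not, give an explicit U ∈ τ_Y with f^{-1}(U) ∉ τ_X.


f is NOT continuous.

Compute f^{-1}(U) for each U ∈ τ_Y:
  U = ∅: f^{-1}(U) = ∅ ∈ τ_X ✓.
  U = {92}: f^{-1}(U) = {79} ∈ τ_X ✓.
  U = {90, 91}: f^{-1}(U) = {77, 78} ∉ τ_X ✗.
  U = {90, 91, 92}: f^{-1}(U) = {77, 78, 79} ∈ τ_X ✓.
Found U = {90, 91} with f^{-1}(U) = {77, 78} not in τ_X. Therefore f is NOT continuous.


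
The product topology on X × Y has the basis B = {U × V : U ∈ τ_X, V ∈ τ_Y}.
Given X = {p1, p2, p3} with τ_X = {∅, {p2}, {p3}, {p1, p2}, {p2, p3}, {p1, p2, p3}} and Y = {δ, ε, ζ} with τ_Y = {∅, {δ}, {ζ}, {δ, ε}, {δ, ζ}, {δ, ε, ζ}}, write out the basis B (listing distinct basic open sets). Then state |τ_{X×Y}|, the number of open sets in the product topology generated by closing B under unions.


Basis B = {∅ × ∅, {p2} × {δ}, {p2} × {ζ}, {p3} × {δ}, {p3} × {ζ}, {p1, p2} × {δ}, {p1, p2} × {ζ}, {p2} × {δ, ε}, {p2} × {δ, ζ}, {p2, p3} × {δ}, {p2, p3} × {ζ}, {p3} × {δ, ε}, {p3} × {δ, ζ}, {p1, p2, p3} × {δ}, {p1, p2, p3} × {ζ}, {p2} × {δ, ε, ζ}, {p3} × {δ, ε, ζ}, {p1, p2} × {δ, ε}, {p1, p2} × {δ, ζ}, {p2, p3} × {δ, ε}, {p2, p3} × {δ, ζ}, {p1, p2} × {δ, ε, ζ}, {p1, p2, p3} × {δ, ε}, {p1, p2, p3} × {δ, ζ}, {p2, p3} × {δ, ε, ζ}, {p1, p2, p3} × {δ, ε, ζ}}; |τ_{X×Y}| = 108.

Enumerate products U × V with U ∈ τ_X, V ∈ τ_Y (deduplicated):
  ∅ × ∅ = {} (∅)
  {p2} × {δ} = {(p2,δ)}
  {p2} × {ζ} = {(p2,ζ)}
  {p3} × {δ} = {(p3,δ)}
  {p3} × {ζ} = {(p3,ζ)}
  {p1, p2} × {δ} = {(p1,δ), (p2,δ)}
  {p1, p2} × {ζ} = {(p1,ζ), (p2,ζ)}
  {p2} × {δ, ε} = {(p2,δ), (p2,ε)}
  {p2} × {δ, ζ} = {(p2,δ), (p2,ζ)}
  {p2, p3} × {δ} = {(p2,δ), (p3,δ)}
  {p2, p3} × {ζ} = {(p2,ζ), (p3,ζ)}
  {p3} × {δ, ε} = {(p3,δ), (p3,ε)}
  {p3} × {δ, ζ} = {(p3,δ), (p3,ζ)}
  {p1, p2, p3} × {δ} = {(p1,δ), (p2,δ), (p3,δ)}
  {p1, p2, p3} × {ζ} = {(p1,ζ), (p2,ζ), (p3,ζ)}
  {p2} × {δ, ε, ζ} = {(p2,δ), (p2,ε), (p2,ζ)}
  {p3} × {δ, ε, ζ} = {(p3,δ), (p3,ε), (p3,ζ)}
  {p1, p2} × {δ, ε} = {(p1,δ), (p1,ε), (p2,δ), (p2,ε)}
  {p1, p2} × {δ, ζ} = {(p1,δ), (p1,ζ), (p2,δ), (p2,ζ)}
  {p2, p3} × {δ, ε} = {(p2,δ), (p2,ε), (p3,δ), (p3,ε)}
  {p2, p3} × {δ, ζ} = {(p2,δ), (p2,ζ), (p3,δ), (p3,ζ)}
  {p1, p2} × {δ, ε, ζ} = {(p1,δ), (p1,ε), (p1,ζ), (p2,δ), (p2,ε), (p2,ζ)}
  {p1, p2, p3} × {δ, ε} = {(p1,δ), (p1,ε), (p2,δ), (p2,ε), (p3,δ), (p3,ε)}
  {p1, p2, p3} × {δ, ζ} = {(p1,δ), (p1,ζ), (p2,δ), (p2,ζ), (p3,δ), (p3,ζ)}
  {p2, p3} × {δ, ε, ζ} = {(p2,δ), (p2,ε), (p2,ζ), (p3,δ), (p3,ε), (p3,ζ)}
  {p1, p2, p3} × {δ, ε, ζ} = {(p1,δ), (p1,ε), (p1,ζ), (p2,δ), (p2,ε), (p2,ζ), (p3,δ), (p3,ε), (p3,ζ)}
These 26 distinct sets form the basis B.
Close under arbitrary unions to get τ_{X×Y}; counting gives |τ_{X×Y}| = 108.


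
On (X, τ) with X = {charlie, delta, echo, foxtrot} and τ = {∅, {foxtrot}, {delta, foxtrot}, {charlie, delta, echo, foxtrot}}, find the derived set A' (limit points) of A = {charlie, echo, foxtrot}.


A' = {charlie, delta, echo}

For each x ∈ X, list the open sets U ∈ τ with x ∈ U, then check whether U ∩ (A ∖ {x}) ≠ ∅ for every such U.
  x = charlie: opens ∋ x are {charlie, delta, echo, foxtrot}; each meets A ∖ {charlie}, so x IS a limit point.
  x = delta: opens ∋ x are {delta, foxtrot}, {charlie, delta, echo, foxtrot}; each meets A ∖ {delta}, so x IS a limit point.
  x = echo: opens ∋ x are {charlie, delta, echo, foxtrot}; each meets A ∖ {echo}, so x IS a limit point.
  x = foxtrot: open {foxtrot} ∋ x has {foxtrot} ∩ (A ∖ {foxtrot}) = ∅, so x is NOT a limit point.
Collecting: A' = {charlie, delta, echo}.


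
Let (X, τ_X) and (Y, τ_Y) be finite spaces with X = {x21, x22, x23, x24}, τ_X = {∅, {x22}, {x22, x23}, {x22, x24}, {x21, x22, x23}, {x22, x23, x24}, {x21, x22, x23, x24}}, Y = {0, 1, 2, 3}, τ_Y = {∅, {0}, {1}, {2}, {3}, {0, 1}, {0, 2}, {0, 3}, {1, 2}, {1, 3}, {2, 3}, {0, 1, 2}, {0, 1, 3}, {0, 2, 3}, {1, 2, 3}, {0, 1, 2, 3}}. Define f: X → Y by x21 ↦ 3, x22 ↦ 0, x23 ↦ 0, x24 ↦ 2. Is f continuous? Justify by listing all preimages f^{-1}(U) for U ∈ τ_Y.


f is NOT continuous.

Compute f^{-1}(U) for each U ∈ τ_Y:
  U = ∅: f^{-1}(U) = ∅ ∈ τ_X ✓.
  U = {0}: f^{-1}(U) = {x22, x23} ∈ τ_X ✓.
  U = {1}: f^{-1}(U) = ∅ ∈ τ_X ✓.
  U = {2}: f^{-1}(U) = {x24} ∉ τ_X ✗.
  U = {3}: f^{-1}(U) = {x21} ∉ τ_X ✗.
  U = {0, 1}: f^{-1}(U) = {x22, x23} ∈ τ_X ✓.
  U = {0, 2}: f^{-1}(U) = {x22, x23, x24} ∈ τ_X ✓.
  U = {0, 3}: f^{-1}(U) = {x21, x22, x23} ∈ τ_X ✓.
  U = {1, 2}: f^{-1}(U) = {x24} ∉ τ_X ✗.
  U = {1, 3}: f^{-1}(U) = {x21} ∉ τ_X ✗.
  U = {2, 3}: f^{-1}(U) = {x21, x24} ∉ τ_X ✗.
  U = {0, 1, 2}: f^{-1}(U) = {x22, x23, x24} ∈ τ_X ✓.
  U = {0, 1, 3}: f^{-1}(U) = {x21, x22, x23} ∈ τ_X ✓.
  U = {0, 2, 3}: f^{-1}(U) = {x21, x22, x23, x24} ∈ τ_X ✓.
  U = {1, 2, 3}: f^{-1}(U) = {x21, x24} ∉ τ_X ✗.
  U = {0, 1, 2, 3}: f^{-1}(U) = {x21, x22, x23, x24} ∈ τ_X ✓.
Found U = {2} with f^{-1}(U) = {x24} not in τ_X. Therefore f is NOT continuous.


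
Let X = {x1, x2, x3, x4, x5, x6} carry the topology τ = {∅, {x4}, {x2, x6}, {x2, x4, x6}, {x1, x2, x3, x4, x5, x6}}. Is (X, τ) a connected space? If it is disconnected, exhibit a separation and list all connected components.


(X, τ) is connected.

Find clopen sets (U ∈ τ with X ∖ U ∈ τ):
  U = ∅, X ∖ U = {x1, x2, x3, x4, x5, x6} — both open, so U is clopen.
  U = {x1, x2, x3, x4, x5, x6}, X ∖ U = ∅ — both open, so U is clopen.
Only trivial clopens (∅ and X) exist, so (X, τ) is connected.
Compute connected components by grouping points that agree on all clopens:
  component: {x1, x2, x3, x4, x5, x6}


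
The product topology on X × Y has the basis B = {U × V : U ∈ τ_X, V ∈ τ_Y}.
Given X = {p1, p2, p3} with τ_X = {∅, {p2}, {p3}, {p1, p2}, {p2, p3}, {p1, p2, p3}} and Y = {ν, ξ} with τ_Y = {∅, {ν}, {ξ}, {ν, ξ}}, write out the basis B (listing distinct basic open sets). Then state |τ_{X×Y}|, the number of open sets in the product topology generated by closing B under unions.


Basis B = {∅ × ∅, {p2} × {ν}, {p2} × {ξ}, {p3} × {ν}, {p3} × {ξ}, {p1, p2} × {ν}, {p1, p2} × {ξ}, {p2} × {ν, ξ}, {p2, p3} × {ν}, {p2, p3} × {ξ}, {p3} × {ν, ξ}, {p1, p2, p3} × {ν}, {p1, p2, p3} × {ξ}, {p1, p2} × {ν, ξ}, {p2, p3} × {ν, ξ}, {p1, p2, p3} × {ν, ξ}}; |τ_{X×Y}| = 36.

Enumerate products U × V with U ∈ τ_X, V ∈ τ_Y (deduplicated):
  ∅ × ∅ = {} (∅)
  {p2} × {ν} = {(p2,ν)}
  {p2} × {ξ} = {(p2,ξ)}
  {p3} × {ν} = {(p3,ν)}
  {p3} × {ξ} = {(p3,ξ)}
  {p1, p2} × {ν} = {(p1,ν), (p2,ν)}
  {p1, p2} × {ξ} = {(p1,ξ), (p2,ξ)}
  {p2} × {ν, ξ} = {(p2,ν), (p2,ξ)}
  {p2, p3} × {ν} = {(p2,ν), (p3,ν)}
  {p2, p3} × {ξ} = {(p2,ξ), (p3,ξ)}
  {p3} × {ν, ξ} = {(p3,ν), (p3,ξ)}
  {p1, p2, p3} × {ν} = {(p1,ν), (p2,ν), (p3,ν)}
  {p1, p2, p3} × {ξ} = {(p1,ξ), (p2,ξ), (p3,ξ)}
  {p1, p2} × {ν, ξ} = {(p1,ν), (p1,ξ), (p2,ν), (p2,ξ)}
  {p2, p3} × {ν, ξ} = {(p2,ν), (p2,ξ), (p3,ν), (p3,ξ)}
  {p1, p2, p3} × {ν, ξ} = {(p1,ν), (p1,ξ), (p2,ν), (p2,ξ), (p3,ν), (p3,ξ)}
These 16 distinct sets form the basis B.
Close under arbitrary unions to get τ_{X×Y}; counting gives |τ_{X×Y}| = 36.


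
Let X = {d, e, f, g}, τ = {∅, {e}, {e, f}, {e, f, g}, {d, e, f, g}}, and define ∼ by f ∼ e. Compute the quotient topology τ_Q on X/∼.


X/∼ = {[d], [e=f], [g]}; |τ_Q| = 4.

Equivalence classes: [d], [e=f], [g].
Quotient map π: X → X/∼ sends d ↦ [d], e ↦ [e=f], f ↦ [e=f], g ↦ [g].
For each subset V ⊆ X/∼, compute π^{-1}(V) ⊆ X and check whether π^{-1}(V) ∈ τ. V is open in τ_Q iff π^{-1}(V) ∈ τ.
  V = {}: π^{-1}(V) = ∅ ∈ τ ✓.
  V = {[d]}: π^{-1}(V) = {d} ∉ τ ✗.
  V = {[e=f]}: π^{-1}(V) = {e, f} ∈ τ ✓.
  V = {[d], [e=f]}: π^{-1}(V) = {d, e, f} ∉ τ ✗.
  V = {[g]}: π^{-1}(V) = {g} ∉ τ ✗.
  V = {[d], [g]}: π^{-1}(V) = {d, g} ∉ τ ✗.
  V = {[e=f], [g]}: π^{-1}(V) = {e, f, g} ∈ τ ✓.
  V = {[d], [e=f], [g]}: π^{-1}(V) = {d, e, f, g} ∈ τ ✓.
Open sets in the quotient: τ_Q = {{}, {[e=f]}, {[e=f], [g]}, {[d], [e=f], [g]}} (4 elements).


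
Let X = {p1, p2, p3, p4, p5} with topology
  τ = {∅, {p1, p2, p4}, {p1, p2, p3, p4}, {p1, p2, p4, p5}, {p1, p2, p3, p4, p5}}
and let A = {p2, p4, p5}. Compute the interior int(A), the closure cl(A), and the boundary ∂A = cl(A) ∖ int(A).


int(A) = ∅, cl(A) = {p1, p2, p3, p4, p5}, ∂A = {p1, p2, p3, p4, p5}.

Closed sets in (X, τ) are complements of opens:
  closed(X, τ) = {∅, {p3}, {p5}, {p3, p5}, {p1, p2, p3, p4, p5}}.
int(A) = ⋃ {U ∈ τ : U ⊆ A}. Opens contained in A: ∅.
Taking the union of these: int(A) = ∅.
cl(A) = ⋂ {C closed : A ⊆ C}. Closed sets containing A: {p1, p2, p3, p4, p5}.
Intersecting these: cl(A) = {p1, p2, p3, p4, p5}.
∂A = cl(A) ∖ int(A) = {p1, p2, p3, p4, p5} ∖ ∅ = {p1, p2, p3, p4, p5}.


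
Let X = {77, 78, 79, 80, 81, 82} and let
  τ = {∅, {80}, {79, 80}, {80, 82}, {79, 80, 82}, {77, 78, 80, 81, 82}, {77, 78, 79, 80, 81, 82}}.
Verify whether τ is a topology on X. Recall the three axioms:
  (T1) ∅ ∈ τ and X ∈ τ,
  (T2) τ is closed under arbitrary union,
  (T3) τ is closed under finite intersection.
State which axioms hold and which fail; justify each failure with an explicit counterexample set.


τ IS a topology on X.

Axiom (T1): ∅ ∈ τ? Yes; X ∈ τ? Yes.
Axiom (T2/T3): check pairwise unions and intersections of members of τ.
All pairwise intersections and unions checked — each lies in τ. Therefore τ satisfies (T1), (T2), (T3): it IS a topology on X.


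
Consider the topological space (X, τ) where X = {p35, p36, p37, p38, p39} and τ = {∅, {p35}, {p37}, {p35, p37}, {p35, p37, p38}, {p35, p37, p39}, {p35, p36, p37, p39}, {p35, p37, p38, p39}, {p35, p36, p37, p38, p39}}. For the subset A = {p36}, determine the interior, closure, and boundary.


int(A) = ∅, cl(A) = {p36}, ∂A = {p36}.

Closed sets in (X, τ) are complements of opens:
  closed(X, τ) = {∅, {p36}, {p38}, {p36, p38}, {p36, p39}, {p36, p38, p39}, {p35, p36, p38, p39}, {p36, p37, p38, p39}, {p35, p36, p37, p38, p39}}.
int(A) = ⋃ {U ∈ τ : U ⊆ A}. Opens contained in A: ∅.
Taking the union of these: int(A) = ∅.
cl(A) = ⋂ {C closed : A ⊆ C}. Closed sets containing A: {p36}, {p36, p38}, {p36, p39}, {p36, p38, p39}, {p35, p36, p38, p39}, {p36, p37, p38, p39}, {p35, p36, p37, p38, p39}.
Intersecting these: cl(A) = {p36}.
∂A = cl(A) ∖ int(A) = {p36} ∖ ∅ = {p36}.


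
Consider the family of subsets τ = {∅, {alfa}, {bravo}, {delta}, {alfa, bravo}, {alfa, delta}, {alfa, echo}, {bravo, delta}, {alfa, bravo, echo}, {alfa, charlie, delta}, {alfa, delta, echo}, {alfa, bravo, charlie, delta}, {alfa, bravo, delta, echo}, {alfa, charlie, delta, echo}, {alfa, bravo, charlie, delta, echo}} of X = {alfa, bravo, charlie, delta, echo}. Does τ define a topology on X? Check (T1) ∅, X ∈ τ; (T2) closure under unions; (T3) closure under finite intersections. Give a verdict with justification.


τ is NOT a topology on X.

Axiom (T1): ∅ ∈ τ? Yes; X ∈ τ? Yes.
Axiom (T2/T3): check pairwise unions and intersections of members of τ.
Counterexample for (T2): {alfa} ∪ {bravo, delta} = {alfa, bravo, delta} ∉ τ. Therefore τ is NOT a topology.


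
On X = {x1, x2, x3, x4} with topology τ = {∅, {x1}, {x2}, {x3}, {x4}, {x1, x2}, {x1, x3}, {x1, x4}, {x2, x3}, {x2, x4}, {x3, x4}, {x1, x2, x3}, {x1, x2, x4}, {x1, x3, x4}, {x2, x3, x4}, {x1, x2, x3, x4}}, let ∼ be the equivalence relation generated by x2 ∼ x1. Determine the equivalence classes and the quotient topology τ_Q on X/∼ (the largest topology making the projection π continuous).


X/∼ = {[x1=x2], [x3], [x4]}; |τ_Q| = 8.

Equivalence classes: [x1=x2], [x3], [x4].
Quotient map π: X → X/∼ sends x1 ↦ [x1=x2], x2 ↦ [x1=x2], x3 ↦ [x3], x4 ↦ [x4].
For each subset V ⊆ X/∼, compute π^{-1}(V) ⊆ X and check whether π^{-1}(V) ∈ τ. V is open in τ_Q iff π^{-1}(V) ∈ τ.
  V = {}: π^{-1}(V) = ∅ ∈ τ ✓.
  V = {[x1=x2]}: π^{-1}(V) = {x1, x2} ∈ τ ✓.
  V = {[x3]}: π^{-1}(V) = {x3} ∈ τ ✓.
  V = {[x1=x2], [x3]}: π^{-1}(V) = {x1, x2, x3} ∈ τ ✓.
  V = {[x4]}: π^{-1}(V) = {x4} ∈ τ ✓.
  V = {[x1=x2], [x4]}: π^{-1}(V) = {x1, x2, x4} ∈ τ ✓.
  V = {[x3], [x4]}: π^{-1}(V) = {x3, x4} ∈ τ ✓.
  V = {[x1=x2], [x3], [x4]}: π^{-1}(V) = {x1, x2, x3, x4} ∈ τ ✓.
Open sets in the quotient: τ_Q = {{}, {[x1=x2]}, {[x3]}, {[x1=x2], [x3]}, {[x4]}, {[x1=x2], [x4]}, {[x3], [x4]}, {[x1=x2], [x3], [x4]}} (8 elements).


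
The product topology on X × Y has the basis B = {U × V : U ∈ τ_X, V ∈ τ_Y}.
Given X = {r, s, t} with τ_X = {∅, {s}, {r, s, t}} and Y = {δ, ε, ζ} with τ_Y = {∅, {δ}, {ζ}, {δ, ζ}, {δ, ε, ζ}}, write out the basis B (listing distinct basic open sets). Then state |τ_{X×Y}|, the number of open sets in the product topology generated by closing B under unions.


Basis B = {∅ × ∅, {s} × {δ}, {s} × {ζ}, {s} × {δ, ζ}, {r, s, t} × {δ}, {r, s, t} × {ζ}, {s} × {δ, ε, ζ}, {r, s, t} × {δ, ζ}, {r, s, t} × {δ, ε, ζ}}; |τ_{X×Y}| = 14.

Enumerate products U × V with U ∈ τ_X, V ∈ τ_Y (deduplicated):
  ∅ × ∅ = {} (∅)
  {s} × {δ} = {(s,δ)}
  {s} × {ζ} = {(s,ζ)}
  {s} × {δ, ζ} = {(s,δ), (s,ζ)}
  {r, s, t} × {δ} = {(r,δ), (s,δ), (t,δ)}
  {r, s, t} × {ζ} = {(r,ζ), (s,ζ), (t,ζ)}
  {s} × {δ, ε, ζ} = {(s,δ), (s,ε), (s,ζ)}
  {r, s, t} × {δ, ζ} = {(r,δ), (r,ζ), (s,δ), (s,ζ), (t,δ), (t,ζ)}
  {r, s, t} × {δ, ε, ζ} = {(r,δ), (r,ε), (r,ζ), (s,δ), (s,ε), (s,ζ), (t,δ), (t,ε), (t,ζ)}
These 9 distinct sets form the basis B.
Close under arbitrary unions to get τ_{X×Y}; counting gives |τ_{X×Y}| = 14.
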